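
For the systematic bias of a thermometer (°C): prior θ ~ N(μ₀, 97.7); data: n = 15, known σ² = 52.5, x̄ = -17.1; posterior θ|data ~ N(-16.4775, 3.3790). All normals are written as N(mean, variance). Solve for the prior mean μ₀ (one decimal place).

μ₀ = 0.9

With known observation variance, the Normal–Normal posterior has precision τ_n = τ₀ + n/σ² and mean μ_n = (τ₀μ₀ + (n/σ²)x̄)/τ_n.
Here τ₀ = 1/97.7 = 0.010235 and τ_data = 15/52.5 = 0.285714, so τ_n = 0.295949.
Rearranging for μ₀: μ₀ = (μ_n·τ_n − τ_data·x̄)/τ₀ = (-16.4775·0.295949 − 0.285714·-17.1) / 0.010235 = 0.009210/0.010235 ≈ 0.9.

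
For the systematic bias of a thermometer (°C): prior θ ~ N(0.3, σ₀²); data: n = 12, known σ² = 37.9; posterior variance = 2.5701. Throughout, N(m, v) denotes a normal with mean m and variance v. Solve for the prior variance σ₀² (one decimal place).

Posterior precision equals prior precision plus data precision: 1/σ_n² = 1/σ₀² + n/σ².
So 1/σ₀² = 1/2.5701 − 12/37.9 = 0.389090 − 0.316623 = 0.072467.
Hence σ₀² = 1/0.072467 ≈ 13.8.

σ₀² = 13.8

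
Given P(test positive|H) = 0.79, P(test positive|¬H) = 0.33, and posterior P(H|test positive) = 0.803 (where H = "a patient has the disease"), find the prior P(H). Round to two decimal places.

Bayes' rule in odds form gives O(H|E) = O(H)·[P(E|H)/P(E|¬H)], hence O(H) = O(H|E)/LR.
Posterior odds = 0.803/(1−0.803) = 4.0761. LR = 0.79/0.33 = 2.3939.
Prior odds = 4.0761/2.3939 = 1.7027, so P(H) = 1.7027/(1+1.7027) ≈ 0.63.

P(H) = 0.63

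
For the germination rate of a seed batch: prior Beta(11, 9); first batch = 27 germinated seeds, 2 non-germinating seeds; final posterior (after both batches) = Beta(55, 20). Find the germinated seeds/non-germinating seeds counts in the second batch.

Because Beta–binomial updating is additive in the counts, the combined data contributed (α_post−α_prior, β_post−β_prior) successes and failures.
Total across both batches: 55−11=44 germinated seeds, 20−9=11 non-germinating seeds.
Subtract the first batch: 44−27=17 germinated seeds and 11−2=9 non-germinating seeds.

17 germinated seeds and 9 non-germinating seeds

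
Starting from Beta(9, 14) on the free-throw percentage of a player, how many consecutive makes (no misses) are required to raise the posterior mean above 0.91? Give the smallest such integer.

After k makes and 0 misses the posterior is Beta(9+k, 14), with mean (9+k)/(9+14+k).
Set (9+k)/(23+k) > 0.91 and solve: k > (0.91·23 − 9)/(1 − 0.91) = 132.556.
The smallest integer exceeding 132.556 is 133, and checking k=133: (142)/(156) = 0.9103 > 0.91.

k = 133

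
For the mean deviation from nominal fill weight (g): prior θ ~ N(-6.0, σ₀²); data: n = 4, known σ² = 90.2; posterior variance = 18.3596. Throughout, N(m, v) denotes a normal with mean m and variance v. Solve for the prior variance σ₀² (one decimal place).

σ₀² = 98.8

For the Normal–Normal model with known σ², precisions add: τ_n = τ₀ + n/σ².
So 1/σ₀² = 1/18.3596 − 4/90.2 = 0.054467 − 0.044346 = 0.010121.
Hence σ₀² = 1/0.010121 ≈ 98.8.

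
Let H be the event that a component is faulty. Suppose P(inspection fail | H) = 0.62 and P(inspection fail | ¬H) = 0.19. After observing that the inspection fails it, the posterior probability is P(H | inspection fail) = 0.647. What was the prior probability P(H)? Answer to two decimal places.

P(H) = 0.36

In odds form, posterior odds = prior odds × likelihood ratio, so prior odds = posterior odds ÷ LR.
Posterior odds = 0.647/(1−0.647) = 1.8329. LR = 0.62/0.19 = 3.2632.
Prior odds = 1.8329/3.2632 = 0.5617, so P(H) = 0.5617/(1+0.5617) ≈ 0.36.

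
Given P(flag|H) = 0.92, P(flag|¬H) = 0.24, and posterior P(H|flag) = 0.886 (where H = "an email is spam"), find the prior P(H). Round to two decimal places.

In odds form, posterior odds = prior odds × likelihood ratio, so prior odds = posterior odds ÷ LR.
Posterior odds = 0.886/(1−0.886) = 7.7719. LR = 0.92/0.24 = 3.8333.
Prior odds = 7.7719/3.8333 = 2.0275, so P(H) = 2.0275/(1+2.0275) ≈ 0.67.

P(H) = 0.67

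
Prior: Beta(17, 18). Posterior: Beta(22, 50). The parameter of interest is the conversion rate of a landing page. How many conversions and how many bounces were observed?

A Beta(a, b) prior with s successes and f failures in binomial data gives a Beta(a+s, b+f) posterior.
So s = 22 − 17 = 5 and f = 50 − 18 = 32.

5 conversions and 32 bounces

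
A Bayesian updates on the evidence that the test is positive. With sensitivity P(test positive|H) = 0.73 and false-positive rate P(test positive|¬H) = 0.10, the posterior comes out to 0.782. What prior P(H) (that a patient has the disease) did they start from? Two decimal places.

P(H) = 0.33

In odds form, posterior odds = prior odds × likelihood ratio, so prior odds = posterior odds ÷ LR.
Posterior odds = 0.782/(1−0.782) = 3.5872. LR = 0.73/0.10 = 7.3000.
Prior odds = 3.5872/7.3000 = 0.4914, so P(H) = 0.4914/(1+0.4914) ≈ 0.33.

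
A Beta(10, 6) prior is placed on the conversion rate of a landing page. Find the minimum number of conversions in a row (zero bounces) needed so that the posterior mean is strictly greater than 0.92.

After k conversions and 0 bounces the posterior is Beta(10+k, 6), with mean (10+k)/(10+6+k).
Set (10+k)/(16+k) > 0.92 and solve: k > (0.92·16 − 10)/(1 − 0.92) = 59.000.
The smallest integer exceeding 59.000 is 60, and checking k=60: (70)/(76) = 0.9211 > 0.92.

k = 60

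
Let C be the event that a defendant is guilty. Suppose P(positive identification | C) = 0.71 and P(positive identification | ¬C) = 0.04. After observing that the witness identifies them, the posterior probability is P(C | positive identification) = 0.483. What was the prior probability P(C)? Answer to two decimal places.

Bayes' rule in odds form gives O(C|E) = O(C)·[P(E|C)/P(E|¬C)], hence O(C) = O(C|E)/LR.
Posterior odds = 0.483/(1−0.483) = 0.9342. LR = 0.71/0.04 = 17.7500.
Prior odds = 0.9342/17.7500 = 0.0526, so P(C) = 0.0526/(1+0.0526) ≈ 0.05.

P(C) = 0.05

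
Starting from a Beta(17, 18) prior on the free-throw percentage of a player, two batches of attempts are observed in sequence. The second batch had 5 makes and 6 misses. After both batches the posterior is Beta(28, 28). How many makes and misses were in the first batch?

6 makes and 4 misses

Sequential conjugate updates are equivalent to a single update on the pooled data, so total successes = posterior α − prior α and total failures = posterior β − prior β.
Total across both batches: 28−17=11 makes, 28−18=10 misses.
Subtract the second batch: 11−5=6 makes and 10−6=4 misses.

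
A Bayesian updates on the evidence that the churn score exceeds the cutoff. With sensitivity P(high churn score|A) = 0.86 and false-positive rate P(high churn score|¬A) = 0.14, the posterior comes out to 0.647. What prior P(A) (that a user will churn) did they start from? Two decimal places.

In odds form, posterior odds = prior odds × likelihood ratio, so prior odds = posterior odds ÷ LR.
Posterior odds = 0.647/(1−0.647) = 1.8329. LR = 0.86/0.14 = 6.1429.
Prior odds = 1.8329/6.1429 = 0.2984, so P(A) = 0.2984/(1+0.2984) ≈ 0.23.

P(A) = 0.23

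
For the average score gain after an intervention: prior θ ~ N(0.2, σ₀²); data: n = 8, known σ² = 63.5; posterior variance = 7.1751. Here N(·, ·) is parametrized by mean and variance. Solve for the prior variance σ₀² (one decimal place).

Posterior precision equals prior precision plus data precision: 1/σ_n² = 1/σ₀² + n/σ².
So 1/σ₀² = 1/7.1751 − 8/63.5 = 0.139371 − 0.125984 = 0.013387.
Hence σ₀² = 1/0.013387 ≈ 74.7.

σ₀² = 74.7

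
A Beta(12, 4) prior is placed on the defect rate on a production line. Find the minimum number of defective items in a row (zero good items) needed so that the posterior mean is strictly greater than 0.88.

k = 18

After k defective items and 0 good items the posterior is Beta(12+k, 4), with mean (12+k)/(12+4+k).
Set (12+k)/(16+k) > 0.88 and solve: k > (0.88·16 − 12)/(1 − 0.88) = 17.333.
The smallest integer exceeding 17.333 is 18.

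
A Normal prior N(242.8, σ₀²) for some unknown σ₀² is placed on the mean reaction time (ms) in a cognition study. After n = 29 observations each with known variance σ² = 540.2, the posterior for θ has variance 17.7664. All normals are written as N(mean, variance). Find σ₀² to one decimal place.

σ₀² = 384.3

For the Normal–Normal model with known σ², precisions add: τ_n = τ₀ + n/σ².
So 1/σ₀² = 1/17.7664 − 29/540.2 = 0.056286 − 0.053684 = 0.002602.
Hence σ₀² = 1/0.002602 ≈ 384.3.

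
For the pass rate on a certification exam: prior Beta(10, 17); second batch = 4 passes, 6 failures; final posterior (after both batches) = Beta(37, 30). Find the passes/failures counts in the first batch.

Because Beta–binomial updating is additive in the counts, the combined data contributed (α_post−α_prior, β_post−β_prior) successes and failures.
Total across both batches: 37−10=27 passes, 30−17=13 failures.
Subtract the second batch: 27−4=23 passes and 13−6=7 failures.

23 passes and 7 failures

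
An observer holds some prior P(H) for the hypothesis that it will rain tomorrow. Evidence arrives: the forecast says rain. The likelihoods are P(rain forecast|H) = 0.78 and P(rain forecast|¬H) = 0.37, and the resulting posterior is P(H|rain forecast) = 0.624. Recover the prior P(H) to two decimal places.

Bayes' rule in odds form gives O(H|E) = O(H)·[P(E|H)/P(E|¬H)], hence O(H) = O(H|E)/LR.
Posterior odds = 0.624/(1−0.624) = 1.6596. LR = 0.78/0.37 = 2.1081.
Prior odds = 1.6596/2.1081 = 0.7872, so P(H) = 0.7872/(1+0.7872) ≈ 0.44.

P(H) = 0.44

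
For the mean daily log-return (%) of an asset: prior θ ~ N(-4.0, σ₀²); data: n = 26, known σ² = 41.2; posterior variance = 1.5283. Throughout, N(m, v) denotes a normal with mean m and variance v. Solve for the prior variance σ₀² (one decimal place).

For the Normal–Normal model with known σ², precisions add: τ_n = τ₀ + n/σ².
So 1/σ₀² = 1/1.5283 − 26/41.2 = 0.654322 − 0.631068 = 0.023254.
Hence σ₀² = 1/0.023254 ≈ 43.0.

σ₀² = 43.0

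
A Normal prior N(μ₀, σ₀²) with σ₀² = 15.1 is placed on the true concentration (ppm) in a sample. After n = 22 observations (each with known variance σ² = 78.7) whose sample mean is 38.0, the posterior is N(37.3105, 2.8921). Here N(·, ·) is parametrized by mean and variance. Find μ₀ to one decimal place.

μ₀ = 34.4

The posterior mean is a precision-weighted average: μ_n = (τ₀μ₀ + τ_data·x̄)/(τ₀+τ_data), with τ₀=1/σ₀² and τ_data=n/σ².
Here τ₀ = 1/15.1 = 0.066225 and τ_data = 22/78.7 = 0.279543, so τ_n = 0.345768.
Rearranging for μ₀: μ₀ = (μ_n·τ_n − τ_data·x̄)/τ₀ = (37.3105·0.345768 − 0.279543·38.0) / 0.066225 = 2.278143/0.066225 ≈ 34.4.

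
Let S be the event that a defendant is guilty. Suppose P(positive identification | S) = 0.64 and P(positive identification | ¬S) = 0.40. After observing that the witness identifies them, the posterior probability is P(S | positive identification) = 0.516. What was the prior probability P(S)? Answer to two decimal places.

P(S) = 0.40

Bayes' rule in odds form gives O(S|E) = O(S)·[P(E|S)/P(E|¬S)], hence O(S) = O(S|E)/LR.
Posterior odds = 0.516/(1−0.516) = 1.0661. LR = 0.64/0.40 = 1.6000.
Prior odds = 1.0661/1.6000 = 0.6663, so P(S) = 0.6663/(1+0.6663) ≈ 0.40.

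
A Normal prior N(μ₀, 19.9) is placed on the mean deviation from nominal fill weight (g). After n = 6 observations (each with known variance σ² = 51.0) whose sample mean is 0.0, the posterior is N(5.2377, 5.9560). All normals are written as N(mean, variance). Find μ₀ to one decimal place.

The posterior mean is a precision-weighted average: μ_n = (τ₀μ₀ + τ_data·x̄)/(τ₀+τ_data), with τ₀=1/σ₀² and τ_data=n/σ².
Here τ₀ = 1/19.9 = 0.050251 and τ_data = 6/51.0 = 0.117647, so τ_n = 0.167898.
Rearranging for μ₀: μ₀ = (μ_n·τ_n − τ_data·x̄)/τ₀ = (5.2377·0.167898 − 0.117647·0.0) / 0.050251 = 0.879399/0.050251 ≈ 17.5.

μ₀ = 17.5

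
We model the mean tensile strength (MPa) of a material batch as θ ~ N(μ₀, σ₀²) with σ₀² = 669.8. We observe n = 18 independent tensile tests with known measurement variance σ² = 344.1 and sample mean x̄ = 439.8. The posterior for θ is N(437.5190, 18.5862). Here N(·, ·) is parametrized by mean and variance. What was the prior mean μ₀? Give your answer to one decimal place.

The posterior mean is a precision-weighted average: μ_n = (τ₀μ₀ + τ_data·x̄)/(τ₀+τ_data), with τ₀=1/σ₀² and τ_data=n/σ².
Here τ₀ = 1/669.8 = 0.001493 and τ_data = 18/344.1 = 0.052310, so τ_n = 0.053803.
Rearranging for μ₀: μ₀ = (μ_n·τ_n − τ_data·x̄)/τ₀ = (437.5190·0.053803 − 0.052310·439.8) / 0.001493 = 0.533897/0.001493 ≈ 357.6.

μ₀ = 357.6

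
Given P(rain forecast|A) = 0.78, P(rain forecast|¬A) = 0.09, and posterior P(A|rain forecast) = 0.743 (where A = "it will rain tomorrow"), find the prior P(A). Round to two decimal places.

Bayes' rule in odds form gives O(A|E) = O(A)·[P(E|A)/P(E|¬A)], hence O(A) = O(A|E)/LR.
Posterior odds = 0.743/(1−0.743) = 2.8911. LR = 0.78/0.09 = 8.6667.
Prior odds = 2.8911/8.6667 = 0.3336, so P(A) = 0.3336/(1+0.3336) ≈ 0.25.

P(A) = 0.25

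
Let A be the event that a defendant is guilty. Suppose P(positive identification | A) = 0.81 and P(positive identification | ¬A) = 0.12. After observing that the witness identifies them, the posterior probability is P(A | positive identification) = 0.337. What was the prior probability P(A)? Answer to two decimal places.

P(A) = 0.07

In odds form, posterior odds = prior odds × likelihood ratio, so prior odds = posterior odds ÷ LR.
Posterior odds = 0.337/(1−0.337) = 0.5083. LR = 0.81/0.12 = 6.7500.
Prior odds = 0.5083/6.7500 = 0.0753, so P(A) = 0.0753/(1+0.0753) ≈ 0.07.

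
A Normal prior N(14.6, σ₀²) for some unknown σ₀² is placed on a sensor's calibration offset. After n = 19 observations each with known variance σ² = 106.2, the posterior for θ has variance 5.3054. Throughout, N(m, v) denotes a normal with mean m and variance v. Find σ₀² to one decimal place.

σ₀² = 104.4

For the Normal–Normal model with known σ², precisions add: τ_n = τ₀ + n/σ².
So 1/σ₀² = 1/5.3054 − 19/106.2 = 0.188487 − 0.178908 = 0.009579.
Hence σ₀² = 1/0.009579 ≈ 104.4.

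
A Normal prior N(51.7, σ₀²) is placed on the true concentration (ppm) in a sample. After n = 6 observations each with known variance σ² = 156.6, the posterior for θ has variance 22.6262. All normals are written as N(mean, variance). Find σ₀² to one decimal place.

σ₀² = 170.0

Posterior precision equals prior precision plus data precision: 1/σ_n² = 1/σ₀² + n/σ².
So 1/σ₀² = 1/22.6262 − 6/156.6 = 0.044197 − 0.038314 = 0.005883.
Hence σ₀² = 1/0.005883 ≈ 170.0.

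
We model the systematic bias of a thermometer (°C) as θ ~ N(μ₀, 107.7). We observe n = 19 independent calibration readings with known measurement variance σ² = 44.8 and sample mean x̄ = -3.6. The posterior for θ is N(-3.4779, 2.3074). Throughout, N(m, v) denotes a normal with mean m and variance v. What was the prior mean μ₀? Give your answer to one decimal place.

The posterior mean is a precision-weighted average: μ_n = (τ₀μ₀ + τ_data·x̄)/(τ₀+τ_data), with τ₀=1/σ₀² and τ_data=n/σ².
Here τ₀ = 1/107.7 = 0.009285 and τ_data = 19/44.8 = 0.424107, so τ_n = 0.433392.
Rearranging for μ₀: μ₀ = (μ_n·τ_n − τ_data·x̄)/τ₀ = (-3.4779·0.433392 − 0.424107·-3.6) / 0.009285 = 0.019491/0.009285 ≈ 2.1.

μ₀ = 2.1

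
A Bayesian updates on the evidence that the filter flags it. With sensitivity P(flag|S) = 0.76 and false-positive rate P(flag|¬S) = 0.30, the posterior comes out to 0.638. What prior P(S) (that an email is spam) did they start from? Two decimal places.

In odds form, posterior odds = prior odds × likelihood ratio, so prior odds = posterior odds ÷ LR.
Posterior odds = 0.638/(1−0.638) = 1.7624. LR = 0.76/0.30 = 2.5333.
Prior odds = 1.7624/2.5333 = 0.6957, so P(S) = 0.6957/(1+0.6957) ≈ 0.41.

P(S) = 0.41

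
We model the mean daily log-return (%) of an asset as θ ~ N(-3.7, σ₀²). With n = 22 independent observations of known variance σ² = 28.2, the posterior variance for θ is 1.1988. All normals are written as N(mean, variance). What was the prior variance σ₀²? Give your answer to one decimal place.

σ₀² = 18.5

Posterior precision equals prior precision plus data precision: 1/σ_n² = 1/σ₀² + n/σ².
So 1/σ₀² = 1/1.1988 − 22/28.2 = 0.834168 − 0.780142 = 0.054026.
Hence σ₀² = 1/0.054026 ≈ 18.5.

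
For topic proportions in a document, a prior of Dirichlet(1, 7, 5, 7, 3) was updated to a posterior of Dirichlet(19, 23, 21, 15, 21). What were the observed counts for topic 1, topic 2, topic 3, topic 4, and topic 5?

counts (18, 16, 16, 8, 18)

For a Dirichlet(α) prior with multinomial counts c, the posterior is Dirichlet(α + c) componentwise.
Counts are posterior − prior componentwise: 19−1=18, 23−7=16, 21−5=16, 15−7=8, 21−3=18.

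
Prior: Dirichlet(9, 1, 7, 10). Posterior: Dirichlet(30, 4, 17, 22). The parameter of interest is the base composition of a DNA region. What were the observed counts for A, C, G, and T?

counts (21, 3, 10, 12)

For a Dirichlet(α) prior with multinomial counts c, the posterior is Dirichlet(α + c) componentwise.
Counts are posterior − prior componentwise: 30−9=21, 4−1=3, 17−7=10, 22−10=12.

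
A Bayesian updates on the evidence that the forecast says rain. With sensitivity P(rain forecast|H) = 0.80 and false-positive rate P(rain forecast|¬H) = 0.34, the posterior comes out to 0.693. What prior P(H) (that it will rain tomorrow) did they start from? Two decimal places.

P(H) = 0.49

Bayes' rule in odds form gives O(H|E) = O(H)·[P(E|H)/P(E|¬H)], hence O(H) = O(H|E)/LR.
Posterior odds = 0.693/(1−0.693) = 2.2573. LR = 0.80/0.34 = 2.3529.
Prior odds = 2.2573/2.3529 = 0.9594, so P(H) = 0.9594/(1+0.9594) ≈ 0.49.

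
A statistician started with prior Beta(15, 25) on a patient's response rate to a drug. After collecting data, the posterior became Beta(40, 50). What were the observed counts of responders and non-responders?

A Beta(α, β) prior with s successes and f failures in binomial data gives a Beta(α+s, β+f) posterior.
Match parameters: s=40−15=25, f=50−25=25.

25 responders and 25 non-responders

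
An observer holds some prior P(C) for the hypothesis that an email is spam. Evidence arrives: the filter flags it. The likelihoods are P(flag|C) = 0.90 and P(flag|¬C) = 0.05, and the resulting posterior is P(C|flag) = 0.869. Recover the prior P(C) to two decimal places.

In odds form, posterior odds = prior odds × likelihood ratio, so prior odds = posterior odds ÷ LR.
Posterior odds = 0.869/(1−0.869) = 6.6336. LR = 0.90/0.05 = 18.0000.
Prior odds = 6.6336/18.0000 = 0.3685, so P(C) = 0.3685/(1+0.3685) ≈ 0.27.

P(C) = 0.27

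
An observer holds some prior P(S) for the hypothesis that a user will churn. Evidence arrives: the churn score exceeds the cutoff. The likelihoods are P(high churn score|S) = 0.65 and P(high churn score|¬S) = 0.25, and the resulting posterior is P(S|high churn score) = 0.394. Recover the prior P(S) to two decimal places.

Bayes' rule in odds form gives O(S|E) = O(S)·[P(E|S)/P(E|¬S)], hence O(S) = O(S|E)/LR.
Posterior odds = 0.394/(1−0.394) = 0.6502. LR = 0.65/0.25 = 2.6000.
Prior odds = 0.6502/2.6000 = 0.2501, so P(S) = 0.2501/(1+0.2501) ≈ 0.20.

P(S) = 0.20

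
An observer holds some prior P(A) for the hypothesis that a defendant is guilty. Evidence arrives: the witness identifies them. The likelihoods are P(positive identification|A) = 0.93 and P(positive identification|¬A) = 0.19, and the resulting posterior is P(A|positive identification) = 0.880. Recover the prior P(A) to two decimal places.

In odds form, posterior odds = prior odds × likelihood ratio, so prior odds = posterior odds ÷ LR.
Posterior odds = 0.880/(1−0.880) = 7.3333. LR = 0.93/0.19 = 4.8947.
Prior odds = 7.3333/4.8947 = 1.4982, so P(A) = 1.4982/(1+1.4982) ≈ 0.60.

P(A) = 0.60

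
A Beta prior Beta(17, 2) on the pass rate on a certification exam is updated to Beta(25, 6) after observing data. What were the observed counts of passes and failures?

A Beta(α, β) prior with s successes and f failures in binomial data gives a Beta(α+s, β+f) posterior.
So s = 25 − 17 = 8 and f = 6 − 2 = 4.

8 passes and 4 failures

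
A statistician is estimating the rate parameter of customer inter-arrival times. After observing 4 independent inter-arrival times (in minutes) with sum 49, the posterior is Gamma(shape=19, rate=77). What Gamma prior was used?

Gamma–exponential conjugacy: posterior shape = α + n, posterior rate = β + Σtᵢ.
So α = 19 − 4 = 15 and β = 77 − 49 = 28.

Gamma(shape=15, rate=28)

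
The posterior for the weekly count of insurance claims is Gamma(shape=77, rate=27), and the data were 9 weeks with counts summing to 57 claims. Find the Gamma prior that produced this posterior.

A Gamma(α, β) prior (rate parametrization) on a Poisson rate with n observations summing to S gives posterior Gamma(α+S, β+n).
So α = 77 − 57 = 20 and β = 27 − 9 = 18.

Gamma(shape=20, rate=18)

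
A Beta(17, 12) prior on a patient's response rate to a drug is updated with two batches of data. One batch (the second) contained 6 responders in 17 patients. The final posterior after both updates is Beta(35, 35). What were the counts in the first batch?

Sequential conjugate updates are equivalent to a single update on the pooled data, so total successes = posterior α − prior α and total failures = posterior β − prior β.
Total across both batches: 35−17=18 responders, 35−12=23 non-responders.
Subtract the second batch: 18−6=12 responders and 23−11=12 non-responders.

12 responders and 12 non-responders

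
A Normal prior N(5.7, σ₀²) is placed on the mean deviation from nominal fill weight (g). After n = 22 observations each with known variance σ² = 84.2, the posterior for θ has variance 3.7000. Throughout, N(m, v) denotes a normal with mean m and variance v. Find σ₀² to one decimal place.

σ₀² = 111.3

For the Normal–Normal model with known σ², precisions add: τ_n = τ₀ + n/σ².
So 1/σ₀² = 1/3.7000 − 22/84.2 = 0.270270 − 0.261283 = 0.008987.
Hence σ₀² = 1/0.008987 ≈ 111.3.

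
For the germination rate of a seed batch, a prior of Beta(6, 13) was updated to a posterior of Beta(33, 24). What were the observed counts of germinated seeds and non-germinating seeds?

A Beta(a, b) prior with s successes and f failures in binomial data gives a Beta(a+s, b+f) posterior.
Match parameters: s=33−6=27, f=24−13=11.

27 germinated seeds and 11 non-germinating seeds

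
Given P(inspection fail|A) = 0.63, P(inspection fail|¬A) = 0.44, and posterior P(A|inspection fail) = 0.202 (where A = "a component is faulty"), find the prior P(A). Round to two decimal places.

Bayes' rule in odds form gives O(A|E) = O(A)·[P(E|A)/P(E|¬A)], hence O(A) = O(A|E)/LR.
Posterior odds = 0.202/(1−0.202) = 0.2531. LR = 0.63/0.44 = 1.4318.
Prior odds = 0.2531/1.4318 = 0.1768, so P(A) = 0.1768/(1+0.1768) ≈ 0.15.

P(A) = 0.15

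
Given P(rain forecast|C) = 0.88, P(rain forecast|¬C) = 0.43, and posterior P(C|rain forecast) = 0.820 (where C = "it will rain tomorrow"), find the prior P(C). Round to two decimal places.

In odds form, posterior odds = prior odds × likelihood ratio, so prior odds = posterior odds ÷ LR.
Posterior odds = 0.820/(1−0.820) = 4.5556. LR = 0.88/0.43 = 2.0465.
Prior odds = 4.5556/2.0465 = 2.2260, so P(C) = 2.2260/(1+2.2260) ≈ 0.69.

P(C) = 0.69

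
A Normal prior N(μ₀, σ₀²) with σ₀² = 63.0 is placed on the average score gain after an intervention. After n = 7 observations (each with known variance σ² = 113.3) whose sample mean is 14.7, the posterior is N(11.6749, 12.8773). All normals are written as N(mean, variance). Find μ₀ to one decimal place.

The posterior mean is a precision-weighted average: μ_n = (τ₀μ₀ + τ_data·x̄)/(τ₀+τ_data), with τ₀=1/σ₀² and τ_data=n/σ².
Here τ₀ = 1/63.0 = 0.015873 and τ_data = 7/113.3 = 0.061783, so τ_n = 0.077656.
Rearranging for μ₀: μ₀ = (μ_n·τ_n − τ_data·x̄)/τ₀ = (11.6749·0.077656 − 0.061783·14.7) / 0.015873 = -0.001584/0.015873 ≈ -0.1.

μ₀ = -0.1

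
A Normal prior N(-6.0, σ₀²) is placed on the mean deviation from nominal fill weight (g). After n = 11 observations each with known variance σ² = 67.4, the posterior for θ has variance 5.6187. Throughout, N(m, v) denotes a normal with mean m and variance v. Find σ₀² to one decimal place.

σ₀² = 67.7

Posterior precision equals prior precision plus data precision: 1/σ_n² = 1/σ₀² + n/σ².
So 1/σ₀² = 1/5.6187 − 11/67.4 = 0.177977 − 0.163205 = 0.014772.
Hence σ₀² = 1/0.014772 ≈ 67.7.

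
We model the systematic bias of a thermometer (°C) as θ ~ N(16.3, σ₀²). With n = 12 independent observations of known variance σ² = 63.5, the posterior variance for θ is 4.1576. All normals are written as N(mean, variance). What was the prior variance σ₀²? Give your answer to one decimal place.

σ₀² = 19.4

Posterior precision equals prior precision plus data precision: 1/σ_n² = 1/σ₀² + n/σ².
So 1/σ₀² = 1/4.1576 − 12/63.5 = 0.240523 − 0.188976 = 0.051547.
Hence σ₀² = 1/0.051547 ≈ 19.4.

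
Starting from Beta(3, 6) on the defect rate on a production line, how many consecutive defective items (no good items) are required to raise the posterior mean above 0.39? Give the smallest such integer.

k = 1

After k defective items and 0 good items the posterior is Beta(3+k, 6), with mean (3+k)/(3+6+k).
Set (3+k)/(9+k) > 0.39 and solve: k > (0.39·9 − 3)/(1 − 0.39) = 0.836.
The smallest integer exceeding 0.836 is 1.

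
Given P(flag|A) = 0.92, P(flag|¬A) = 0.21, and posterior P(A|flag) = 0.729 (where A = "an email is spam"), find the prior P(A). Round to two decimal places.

Bayes' rule in odds form gives O(A|E) = O(A)·[P(E|A)/P(E|¬A)], hence O(A) = O(A|E)/LR.
Posterior odds = 0.729/(1−0.729) = 2.6900. LR = 0.92/0.21 = 4.3810.
Prior odds = 2.6900/4.3810 = 0.6140, so P(A) = 0.6140/(1+0.6140) ≈ 0.38.

P(A) = 0.38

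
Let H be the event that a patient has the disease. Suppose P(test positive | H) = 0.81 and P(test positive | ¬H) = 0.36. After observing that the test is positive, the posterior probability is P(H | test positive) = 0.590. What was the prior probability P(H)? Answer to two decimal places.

Bayes' rule in odds form gives O(H|E) = O(H)·[P(E|H)/P(E|¬H)], hence O(H) = O(H|E)/LR.
Posterior odds = 0.590/(1−0.590) = 1.4390. LR = 0.81/0.36 = 2.2500.
Prior odds = 1.4390/2.2500 = 0.6396, so P(H) = 0.6396/(1+0.6396) ≈ 0.39.

P(H) = 0.39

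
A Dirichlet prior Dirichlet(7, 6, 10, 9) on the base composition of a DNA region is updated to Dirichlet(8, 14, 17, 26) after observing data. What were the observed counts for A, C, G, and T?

For a Dirichlet(α) prior with multinomial counts c, the posterior is Dirichlet(α + c) componentwise.
Counts are posterior − prior componentwise: 8−7=1, 14−6=8, 17−10=7, 26−9=17.

counts (1, 8, 7, 17)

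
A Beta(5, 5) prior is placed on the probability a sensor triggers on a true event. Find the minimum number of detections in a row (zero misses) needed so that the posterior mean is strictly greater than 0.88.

k = 32

After k detections and 0 misses the posterior is Beta(5+k, 5), with mean (5+k)/(5+5+k).
Set (5+k)/(10+k) > 0.88 and solve: k > (0.88·10 − 5)/(1 − 0.88) = 31.667.
The smallest integer exceeding 31.667 is 32.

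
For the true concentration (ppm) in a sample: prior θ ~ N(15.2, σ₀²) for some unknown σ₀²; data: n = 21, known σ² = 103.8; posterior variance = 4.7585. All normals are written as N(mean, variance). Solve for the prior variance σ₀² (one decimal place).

σ₀² = 127.6

Posterior precision equals prior precision plus data precision: 1/σ_n² = 1/σ₀² + n/σ².
So 1/σ₀² = 1/4.7585 − 21/103.8 = 0.210150 − 0.202312 = 0.007838.
Hence σ₀² = 1/0.007838 ≈ 127.6.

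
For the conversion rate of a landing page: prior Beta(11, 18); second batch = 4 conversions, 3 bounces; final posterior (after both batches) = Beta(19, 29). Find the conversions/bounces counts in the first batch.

4 conversions and 8 bounces

Because Beta–binomial updating is additive in the counts, the combined data contributed (α_post−α_prior, β_post−β_prior) successes and failures.
Total across both batches: 19−11=8 conversions, 29−18=11 bounces.
Subtract the second batch: 8−4=4 conversions and 11−3=8 bounces.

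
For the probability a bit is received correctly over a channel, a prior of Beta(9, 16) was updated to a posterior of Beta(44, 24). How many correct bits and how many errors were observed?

35 correct bits and 8 errors

Under Beta–binomial conjugacy the posterior parameters are (a+s, b+f).
Match parameters: s=44−9=35, f=24−16=8.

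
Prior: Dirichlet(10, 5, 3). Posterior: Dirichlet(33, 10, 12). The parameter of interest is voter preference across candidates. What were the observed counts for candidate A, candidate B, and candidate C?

counts (23, 5, 9)

For a Dirichlet(α) prior with multinomial counts c, the posterior is Dirichlet(α + c) componentwise.
Counts are posterior − prior componentwise: 33−10=23, 10−5=5, 12−3=9.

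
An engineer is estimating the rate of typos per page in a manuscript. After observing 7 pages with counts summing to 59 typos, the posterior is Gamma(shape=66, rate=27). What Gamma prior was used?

Gamma(shape=7, rate=20)

A Gamma(α, β) prior (rate parametrization) on a Poisson rate with n observations summing to S gives posterior Gamma(α+S, β+n).
So α = 66 − 59 = 7 and β = 27 − 7 = 20.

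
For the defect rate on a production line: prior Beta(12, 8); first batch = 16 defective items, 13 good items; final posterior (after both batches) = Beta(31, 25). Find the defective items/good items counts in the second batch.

3 defective items and 4 good items

Sequential conjugate updates are equivalent to a single update on the pooled data, so total successes = posterior α − prior α and total failures = posterior β − prior β.
Total across both batches: 31−12=19 defective items, 25−8=17 good items.
Subtract the first batch: 19−16=3 defective items and 17−13=4 good items.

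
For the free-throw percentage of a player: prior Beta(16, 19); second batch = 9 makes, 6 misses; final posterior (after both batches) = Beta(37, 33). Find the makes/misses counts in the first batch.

Because Beta–binomial updating is additive in the counts, the combined data contributed (α_post−α_prior, β_post−β_prior) successes and failures.
Total across both batches: 37−16=21 makes, 33−19=14 misses.
Subtract the second batch: 21−9=12 makes and 14−6=8 misses.

12 makes and 8 misses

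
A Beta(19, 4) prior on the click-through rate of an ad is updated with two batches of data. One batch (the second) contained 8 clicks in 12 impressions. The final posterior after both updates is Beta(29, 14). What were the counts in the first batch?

2 clicks and 6 non-clicks

Because Beta–binomial updating is additive in the counts, the combined data contributed (α_post−α_prior, β_post−β_prior) successes and failures.
Total across both batches: 29−19=10 clicks, 14−4=10 non-clicks.
Subtract the second batch: 10−8=2 clicks and 10−4=6 non-clicks.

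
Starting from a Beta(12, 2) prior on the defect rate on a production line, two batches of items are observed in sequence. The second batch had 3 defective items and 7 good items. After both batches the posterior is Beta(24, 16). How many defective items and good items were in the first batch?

9 defective items and 7 good items

Sequential conjugate updates are equivalent to a single update on the pooled data, so total successes = posterior α − prior α and total failures = posterior β − prior β.
Total across both batches: 24−12=12 defective items, 16−2=14 good items.
Subtract the second batch: 12−3=9 defective items and 14−7=7 good items.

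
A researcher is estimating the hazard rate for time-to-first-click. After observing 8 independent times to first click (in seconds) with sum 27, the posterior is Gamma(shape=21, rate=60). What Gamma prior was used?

Gamma–exponential conjugacy: posterior shape = α + n, posterior rate = β + Σtᵢ.
So α = 21 − 8 = 13 and β = 60 − 27 = 33.

Gamma(shape=13, rate=33)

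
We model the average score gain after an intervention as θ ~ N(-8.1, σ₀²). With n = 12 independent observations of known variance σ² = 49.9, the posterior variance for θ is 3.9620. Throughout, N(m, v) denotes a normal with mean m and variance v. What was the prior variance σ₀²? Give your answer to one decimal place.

For the Normal–Normal model with known σ², precisions add: τ_n = τ₀ + n/σ².
So 1/σ₀² = 1/3.9620 − 12/49.9 = 0.252398 − 0.240481 = 0.011917.
Hence σ₀² = 1/0.011917 ≈ 83.9.

σ₀² = 83.9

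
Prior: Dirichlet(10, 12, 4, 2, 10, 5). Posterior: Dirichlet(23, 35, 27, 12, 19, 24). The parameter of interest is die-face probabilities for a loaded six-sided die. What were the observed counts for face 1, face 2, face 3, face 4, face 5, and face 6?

For a Dirichlet(α) prior with multinomial counts c, the posterior is Dirichlet(α + c) componentwise.
Counts are posterior − prior componentwise: 23−10=13, 35−12=23, 27−4=23, 12−2=10, 19−10=9, 24−5=19.

counts (13, 23, 23, 10, 9, 19)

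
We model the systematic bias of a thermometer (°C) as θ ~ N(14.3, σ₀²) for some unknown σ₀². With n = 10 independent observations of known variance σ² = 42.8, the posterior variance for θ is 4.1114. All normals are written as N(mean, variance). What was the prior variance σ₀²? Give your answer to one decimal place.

For the Normal–Normal model with known σ², precisions add: τ_n = τ₀ + n/σ².
So 1/σ₀² = 1/4.1114 − 10/42.8 = 0.243226 − 0.233645 = 0.009581.
Hence σ₀² = 1/0.009581 ≈ 104.4.

σ₀² = 104.4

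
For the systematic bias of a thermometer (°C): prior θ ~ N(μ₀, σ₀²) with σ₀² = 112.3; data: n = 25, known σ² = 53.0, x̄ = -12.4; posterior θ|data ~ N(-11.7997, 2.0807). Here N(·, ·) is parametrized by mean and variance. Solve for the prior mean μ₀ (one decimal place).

With known observation variance, the Normal–Normal posterior has precision τ_n = τ₀ + n/σ² and mean μ_n = (τ₀μ₀ + (n/σ²)x̄)/τ_n.
Here τ₀ = 1/112.3 = 0.008905 and τ_data = 25/53.0 = 0.471698, so τ_n = 0.480603.
Rearranging for μ₀: μ₀ = (μ_n·τ_n − τ_data·x̄)/τ₀ = (-11.7997·0.480603 − 0.471698·-12.4) / 0.008905 = 0.178084/0.008905 ≈ 20.0.

μ₀ = 20.0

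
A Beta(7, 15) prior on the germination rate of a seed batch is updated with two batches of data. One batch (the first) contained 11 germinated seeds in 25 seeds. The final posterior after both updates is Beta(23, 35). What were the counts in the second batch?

5 germinated seeds and 6 non-germinating seeds

Sequential conjugate updates are equivalent to a single update on the pooled data, so total successes = posterior α − prior α and total failures = posterior β − prior β.
Total across both batches: 23−7=16 germinated seeds, 35−15=20 non-germinating seeds.
Subtract the first batch: 16−11=5 germinated seeds and 20−14=6 non-germinating seeds.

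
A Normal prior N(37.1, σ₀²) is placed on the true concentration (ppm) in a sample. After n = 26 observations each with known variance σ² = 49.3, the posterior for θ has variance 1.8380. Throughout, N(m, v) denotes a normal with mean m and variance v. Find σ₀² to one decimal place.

σ₀² = 59.9

For the Normal–Normal model with known σ², precisions add: τ_n = τ₀ + n/σ².
So 1/σ₀² = 1/1.8380 − 26/49.3 = 0.544070 − 0.527383 = 0.016687.
Hence σ₀² = 1/0.016687 ≈ 59.9.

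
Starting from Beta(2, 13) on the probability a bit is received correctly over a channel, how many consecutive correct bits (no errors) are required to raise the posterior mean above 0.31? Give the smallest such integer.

After k correct bits and 0 errors the posterior is Beta(2+k, 13), with mean (2+k)/(2+13+k).
Set (2+k)/(15+k) > 0.31 and solve: k > (0.31·15 − 2)/(1 − 0.31) = 3.841.
The smallest integer exceeding 3.841 is 4.

k = 4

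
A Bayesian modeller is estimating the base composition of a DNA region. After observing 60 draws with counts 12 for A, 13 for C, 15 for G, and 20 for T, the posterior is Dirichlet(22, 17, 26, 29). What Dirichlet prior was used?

Dirichlet(10, 4, 11, 9)

For a Dirichlet(α) prior with multinomial counts c, the posterior is Dirichlet(α + c) componentwise.
Subtract each count from the matching posterior parameter: 22−12=10, 17−13=4, 26−15=11, 29−20=9.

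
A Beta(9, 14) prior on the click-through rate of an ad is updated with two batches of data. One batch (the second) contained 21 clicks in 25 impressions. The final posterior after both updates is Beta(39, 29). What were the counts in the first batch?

9 clicks and 11 non-clicks

Because Beta–binomial updating is additive in the counts, the combined data contributed (α_post−α_prior, β_post−β_prior) successes and failures.
Total across both batches: 39−9=30 clicks, 29−14=15 non-clicks.
Subtract the second batch: 30−21=9 clicks and 15−4=11 non-clicks.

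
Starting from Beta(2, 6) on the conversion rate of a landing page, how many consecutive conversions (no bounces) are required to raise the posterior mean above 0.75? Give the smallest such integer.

After k conversions and 0 bounces the posterior is Beta(2+k, 6), with mean (2+k)/(2+6+k).
Set (2+k)/(8+k) > 0.75 and solve: k > (0.75·8 − 2)/(1 − 0.75) = 16.000.
The smallest integer exceeding 16.000 is 17.

k = 17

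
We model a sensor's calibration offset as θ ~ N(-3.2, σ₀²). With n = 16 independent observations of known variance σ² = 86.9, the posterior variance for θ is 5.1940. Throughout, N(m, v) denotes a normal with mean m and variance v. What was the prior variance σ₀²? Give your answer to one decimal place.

For the Normal–Normal model with known σ², precisions add: τ_n = τ₀ + n/σ².
So 1/σ₀² = 1/5.1940 − 16/86.9 = 0.192530 − 0.184120 = 0.008410.
Hence σ₀² = 1/0.008410 ≈ 118.9.

σ₀² = 118.9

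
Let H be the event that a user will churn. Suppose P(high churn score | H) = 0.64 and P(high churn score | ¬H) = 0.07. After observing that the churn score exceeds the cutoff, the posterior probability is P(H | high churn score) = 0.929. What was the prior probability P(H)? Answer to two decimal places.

P(H) = 0.59

In odds form, posterior odds = prior odds × likelihood ratio, so prior odds = posterior odds ÷ LR.
Posterior odds = 0.929/(1−0.929) = 13.0845. LR = 0.64/0.07 = 9.1429.
Prior odds = 13.0845/9.1429 = 1.4311, so P(H) = 1.4311/(1+1.4311) ≈ 0.59.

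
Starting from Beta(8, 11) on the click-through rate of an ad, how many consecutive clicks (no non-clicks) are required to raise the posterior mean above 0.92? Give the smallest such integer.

k = 119

After k clicks and 0 non-clicks the posterior is Beta(8+k, 11), with mean (8+k)/(8+11+k).
Set (8+k)/(19+k) > 0.92 and solve: k > (0.92·19 − 8)/(1 − 0.92) = 118.500.
The smallest integer exceeding 118.500 is 119, and checking k=119: (127)/(138) = 0.9203 > 0.92.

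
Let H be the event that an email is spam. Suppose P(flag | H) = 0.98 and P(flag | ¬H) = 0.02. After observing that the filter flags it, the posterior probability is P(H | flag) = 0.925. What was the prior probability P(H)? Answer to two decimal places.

P(H) = 0.20

In odds form, posterior odds = prior odds × likelihood ratio, so prior odds = posterior odds ÷ LR.
Posterior odds = 0.925/(1−0.925) = 12.3333. LR = 0.98/0.02 = 49.0000.
Prior odds = 12.3333/49.0000 = 0.2517, so P(H) = 0.2517/(1+0.2517) ≈ 0.20.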